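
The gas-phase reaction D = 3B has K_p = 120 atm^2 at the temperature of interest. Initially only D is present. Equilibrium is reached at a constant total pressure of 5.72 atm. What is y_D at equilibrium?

Basis: 1 mol D initially; let X = conversion of D. Extent ξ = X.
At extent ξ: n_D = 1 − X; n_B = 3X.
Total moles n_T = 1 + 2X.
With p_i = (n_i/n_T)P, K_p = p_B^3 / (p_D).
Equating to 120 atm^2 and solving on 0 < X < 1: X = 0.635.
Then n_D = 0.365, n_T = 2.27, so y_D = 0.161.

y_D = 0.161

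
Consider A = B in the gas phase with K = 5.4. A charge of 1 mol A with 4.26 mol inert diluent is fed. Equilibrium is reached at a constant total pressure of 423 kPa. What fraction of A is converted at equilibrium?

Let X = conversion of A (basis 1 mol A); extent of reaction ξ = X.
At extent ξ: n_A = 1 − X; n_B = X; n_I = 4.26 (inert).
Since Δν = 0, n_T = 5.26 throughout.
y_i = n_i/n_T, p_i = y_i·P. K = p_B / (p_A).
Substituting and setting equal to 5.4 gives a polynomial in X; the root in (0,1) is X = 0.844.

X = 0.844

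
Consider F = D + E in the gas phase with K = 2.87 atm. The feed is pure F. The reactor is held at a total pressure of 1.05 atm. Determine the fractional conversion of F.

X = 0.856

Let X = conversion of F (basis 1 mol F); extent of reaction ξ = X.
Mole table: n_F = 1 − X; n_D = X; n_E = X.
Total moles n_T = 1 + X.
With p_i = (n_i/n_T)P, K = p_D p_E / (p_F).
Equating to 2.87 atm and solving on 0 < X < 1: X = 0.856.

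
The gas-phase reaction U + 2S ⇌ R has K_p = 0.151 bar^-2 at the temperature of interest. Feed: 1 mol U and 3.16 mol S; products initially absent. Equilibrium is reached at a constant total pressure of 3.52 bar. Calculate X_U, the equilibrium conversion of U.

Let X = conversion of U (basis 1 mol U); extent of reaction ξ = X.
At extent ξ: n_U = 1 − X; n_S = 3.16 − 2X; n_R = X.
n_T = Σnᵢ = 4.16 − 2X.
y_i = n_i/n_T, p_i = y_i·P. K_p = p_R / (p_U p_S^2).
Setting this equal to 0.151 bar^-2 and taking the physical root (0 < X < 1) gives X = 0.471.

X = 0.471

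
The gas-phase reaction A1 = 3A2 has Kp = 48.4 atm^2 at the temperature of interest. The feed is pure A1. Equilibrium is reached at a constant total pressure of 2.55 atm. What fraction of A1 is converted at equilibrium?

Let X = conversion of A1 (basis 1 mol A1); extent of reaction ξ = X.
Moles: n_A1 = 1 − X; n_A2 = 3X.
Summing: n_T = 1 + 2X.
y_i = n_i/n_T, p_i = y_i·P. Kp = p_A2^3 / (p_A1).
Equating to 48.4 atm^2 and solving on 0 < X < 1: X = 0.753.

X = 0.753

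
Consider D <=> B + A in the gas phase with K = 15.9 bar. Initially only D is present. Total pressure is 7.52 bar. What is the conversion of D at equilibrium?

Basis: 1 mol D initially; let X = conversion of D. Extent ξ = X.
Moles: n_D = 1 − X; n_B = X; n_A = X.
Total moles n_T = 1 + X.
Mole fractions y_i = n_i/n_T; K = p_B p_A / (p_D) with p_i = y_i·P.
Substituting and setting equal to 15.9 bar gives a polynomial in X; the root in (0,1) is X = 0.824.

X = 0.824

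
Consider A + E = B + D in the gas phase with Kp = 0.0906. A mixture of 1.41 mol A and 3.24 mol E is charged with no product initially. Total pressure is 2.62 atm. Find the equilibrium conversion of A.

X = 0.342

Basis: 1.41 mol A initially; let X = conversion of A. Extent ξ = 1.41X.
Mole table: n_A = 1.41 − 1.41X; n_E = 3.24 − 1.41X; n_B = 1.41X; n_D = 1.41X.
n_T stays at 4.65 (no change in mole number).
Mole fractions y_i = n_i/n_T; Kp = p_B p_D / (p_A p_E) with p_i = y_i·P.
This yields a degree-2 equation in X; solving on (0,1), X = 0.342.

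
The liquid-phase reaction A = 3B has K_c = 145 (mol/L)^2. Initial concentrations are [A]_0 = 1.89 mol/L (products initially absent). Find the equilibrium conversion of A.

Let X = conversion of A; extent ξ = 1.89·X mol/L.
Concentrations: [A] = 1.89 − 1.89X; [B] = 5.67X.
K_c = [B]^3 / ([A]).
This equals 145 at X = 0.735 (the root in 0 < X < 1).

X = 0.735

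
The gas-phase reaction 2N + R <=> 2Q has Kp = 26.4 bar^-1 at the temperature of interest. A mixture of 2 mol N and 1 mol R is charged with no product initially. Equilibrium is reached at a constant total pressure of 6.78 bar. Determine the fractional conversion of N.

X = 0.801

Let X = conversion of N (basis 2 mol N); extent of reaction ξ = X.
At extent ξ: n_N = 2 − 2X; n_R = 1 − X; n_Q = 2X.
Total moles n_T = 3 − X.
With p_i = (n_i/n_T)P, Kp = p_Q^2 / (p_N^2 p_R).
Equating to 26.4 bar^-1 and solving on 0 < X < 1: X = 0.801.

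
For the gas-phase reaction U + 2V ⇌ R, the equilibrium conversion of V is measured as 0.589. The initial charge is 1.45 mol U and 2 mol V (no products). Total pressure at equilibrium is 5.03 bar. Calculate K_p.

K_p = 0.207 bar^-2

Take 2 mol V as basis and let X be its fractional conversion, so ξ = X.
At extent ξ: n_U = 1.45 − X; n_V = 2 − 2X; n_R = X.
Total moles n_T = 3.45 − 2X.
At X = 0.589: n_U = 0.861, n_V = 0.822, n_R = 0.589, n_T = 2.27.
p_i = (n_i/n_T)·P. K_p = p_R / (p_U p_V^2) = 0.207 bar^-2.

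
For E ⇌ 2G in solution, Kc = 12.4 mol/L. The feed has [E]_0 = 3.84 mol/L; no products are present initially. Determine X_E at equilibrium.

X = 0.581

Let X = conversion of E; extent ξ = 3.84·X mol/L.
Concentrations: [E] = 3.84 − 3.84X; [G] = 7.68X.
Kc = [G]^2 / ([E]).
Solving Kc = 12.4 for X ∈ (0,1): X = 0.581.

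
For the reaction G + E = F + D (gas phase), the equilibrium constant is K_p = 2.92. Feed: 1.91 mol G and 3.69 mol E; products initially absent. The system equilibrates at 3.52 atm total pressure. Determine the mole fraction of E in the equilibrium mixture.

Take 1.91 mol G as basis and let X be its fractional conversion, so ξ = 1.91X.
Moles: n_G = 1.91 − 1.91X; n_E = 3.69 − 1.91X; n_F = 1.91X; n_D = 1.91X.
Total moles n_T = 5.6 (Δν = 0, constant).
y_i = n_i/n_T, p_i = y_i·P. K_p = p_F p_D / (p_G p_E).
This yields a degree-2 equation in X; solving on (0,1), X = 0.804.
Then n_E = 2.15, n_T = 5.6, so y_E = 0.385.

y_E = 0.385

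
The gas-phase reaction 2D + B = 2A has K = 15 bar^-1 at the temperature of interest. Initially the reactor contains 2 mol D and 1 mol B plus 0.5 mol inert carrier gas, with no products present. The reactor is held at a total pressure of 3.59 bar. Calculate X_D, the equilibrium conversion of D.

Take 2 mol D as basis and let X be its fractional conversion, so ξ = X.
At extent ξ: n_D = 2 − 2X; n_B = 1 − X; n_A = 2X; n_I = 0.5 (inert).
Summing: n_T = 3.5 − X.
y_i = n_i/n_T, p_i = y_i·P. K = p_A^2 / (p_D^2 p_B).
Setting this equal to 15 bar^-1 and taking the physical root (0 < X < 1) gives X = 0.705.

X = 0.705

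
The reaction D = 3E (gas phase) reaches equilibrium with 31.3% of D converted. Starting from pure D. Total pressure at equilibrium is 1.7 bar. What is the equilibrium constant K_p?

K_p = 1.32 bar^2

Take 1 mol D as basis and let X be its fractional conversion, so ξ = X.
At extent ξ: n_D = 1 − X; n_E = 3X.
Total moles n_T = 1 + 2X.
At X = 0.313: n_D = 0.687, n_E = 0.939, n_T = 1.63.
p_i = (n_i/n_T)·P. K_p = p_E^3 / (p_D) = 1.32 bar^2.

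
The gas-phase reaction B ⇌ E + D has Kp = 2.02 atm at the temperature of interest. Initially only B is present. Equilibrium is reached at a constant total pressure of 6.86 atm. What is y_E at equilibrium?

Let X = conversion of B (basis 1 mol B); extent of reaction ξ = X.
Mole table: n_B = 1 − X; n_E = X; n_D = X.
Total moles n_T = 1 + X.
y_i = n_i/n_T, p_i = y_i·P. Kp = p_E p_D / (p_B).
Setting this equal to 2.02 atm and taking the physical root (0 < X < 1) gives X = 0.477.
Then n_E = 0.477, n_T = 1.48, so y_E = 0.323.

y_E = 0.323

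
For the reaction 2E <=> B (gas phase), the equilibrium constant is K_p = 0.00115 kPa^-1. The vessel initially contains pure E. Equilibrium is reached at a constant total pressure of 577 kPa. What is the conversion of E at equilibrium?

X = 0.477

Take 1 mol E as basis and let X be its fractional conversion, so ξ = 0.5X.
Species balance: n_E = 1 − X; n_B = 0.5X.
Total moles n_T = 1 − 0.5X.
y_i = n_i/n_T, p_i = y_i·P. K_p = p_B / (p_E^2).
This yields a degree-2 equation in X; solving on (0,1), X = 0.477.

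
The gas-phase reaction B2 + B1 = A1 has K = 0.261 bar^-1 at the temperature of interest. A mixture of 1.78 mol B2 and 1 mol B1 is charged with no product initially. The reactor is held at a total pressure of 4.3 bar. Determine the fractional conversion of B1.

X = 0.395

Basis: 1 mol B1 initially; let X = conversion of B1. Extent ξ = X.
Species balance: n_B2 = 1.78 − X; n_B1 = 1 − X; n_A1 = X.
n_T = Σnᵢ = 2.78 − X.
With p_i = (n_i/n_T)P, K = p_A1 / (p_B2 p_B1).
This yields a degree-2 equation in X; solving on (0,1), X = 0.395.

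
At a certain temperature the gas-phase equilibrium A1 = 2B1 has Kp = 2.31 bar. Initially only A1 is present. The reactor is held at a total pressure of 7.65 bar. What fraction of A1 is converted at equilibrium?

X = 0.265

Take 1 mol A1 as basis and let X be its fractional conversion, so ξ = X.
At extent ξ: n_A1 = 1 − X; n_B1 = 2X.
n_T = Σnᵢ = 1 + X.
With p_i = (n_i/n_T)P, Kp = p_B1^2 / (p_A1).
Setting this equal to 2.31 bar and taking the physical root (0 < X < 1) gives X = 0.265.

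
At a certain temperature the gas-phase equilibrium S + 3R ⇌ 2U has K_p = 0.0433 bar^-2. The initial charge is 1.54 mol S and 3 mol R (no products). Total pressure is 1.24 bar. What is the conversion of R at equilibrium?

X = 0.147

Let X = conversion of R (basis 3 mol R); extent of reaction ξ = X.
Species balance: n_S = 1.54 − X; n_R = 3 − 3X; n_U = 2X.
Summing: n_T = 4.54 − 2X.
With p_i = (n_i/n_T)P, K_p = p_U^2 / (p_S p_R^3).
Equating to 0.0433 bar^-2 and solving on 0 < X < 1: X = 0.147.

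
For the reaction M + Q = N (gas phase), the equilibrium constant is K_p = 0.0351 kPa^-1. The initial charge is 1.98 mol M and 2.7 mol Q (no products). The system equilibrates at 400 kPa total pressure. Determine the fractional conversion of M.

X = 0.830

Basis: 1.98 mol M initially; let X = conversion of M. Extent ξ = 1.98X.
Species balance: n_M = 1.98 − 1.98X; n_Q = 2.7 − 1.98X; n_N = 1.98X.
Total moles n_T = 4.68 − 1.98X.
With p_i = (n_i/n_T)P, K_p = p_N / (p_M p_Q).
Setting this equal to 0.0351 kPa^-1 and taking the physical root (0 < X < 1) gives X = 0.830.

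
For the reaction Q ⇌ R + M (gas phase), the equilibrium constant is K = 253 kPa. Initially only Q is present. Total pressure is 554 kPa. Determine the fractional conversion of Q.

Let X = conversion of Q (basis 1 mol Q); extent of reaction ξ = X.
Mole table: n_Q = 1 − X; n_R = X; n_M = X.
n_T = Σnᵢ = 1 + X.
With p_i = (n_i/n_T)P, K = p_R p_M / (p_Q).
Equating to 253 kPa and solving on 0 < X < 1: X = 0.560.

X = 0.560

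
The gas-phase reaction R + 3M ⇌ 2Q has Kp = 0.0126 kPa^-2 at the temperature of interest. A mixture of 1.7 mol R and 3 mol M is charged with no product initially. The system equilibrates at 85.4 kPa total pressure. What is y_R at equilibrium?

Basis: 3 mol M initially; let X = conversion of M. Extent ξ = X.
Species balance: n_R = 1.7 − X; n_M = 3 − 3X; n_Q = 2X.
Summing: n_T = 4.7 − 2X.
With p_i = (n_i/n_T)P, Kp = p_Q^2 / (p_R p_M^3).
Equating to 0.0126 kPa^-2 and solving on 0 < X < 1: X = 0.781.
Then n_R = 0.919, n_T = 3.14, so y_R = 0.293.

y_R = 0.293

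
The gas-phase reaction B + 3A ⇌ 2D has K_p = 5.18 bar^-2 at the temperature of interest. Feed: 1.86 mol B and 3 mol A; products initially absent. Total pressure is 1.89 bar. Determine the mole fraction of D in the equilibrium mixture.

Take 3 mol A as basis and let X be its fractional conversion, so ξ = X.
Moles: n_B = 1.86 − X; n_A = 3 − 3X; n_D = 2X.
Summing: n_T = 4.86 − 2X.
Mole fractions y_i = n_i/n_T; K_p = p_D^2 / (p_B p_A^3) with p_i = y_i·P.
Substituting and setting equal to 5.18 bar^-2 gives a polynomial in X; the root in (0,1) is X = 0.667.
Then n_D = 1.33, n_T = 3.53, so y_D = 0.378.

y_D = 0.378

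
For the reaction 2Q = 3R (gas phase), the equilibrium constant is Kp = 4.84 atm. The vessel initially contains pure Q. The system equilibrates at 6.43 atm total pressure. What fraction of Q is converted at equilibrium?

Let X = conversion of Q (basis 1 mol Q); extent of reaction ξ = 0.5X.
Mole table: n_Q = 1 − X; n_R = 1.5X.
n_T = Σnᵢ = 1 + 0.5X.
y_i = n_i/n_T, p_i = y_i·P. Kp = p_R^3 / (p_Q^2).
Substituting and setting equal to 4.84 atm gives a polynomial in X; the root in (0,1) is X = 0.440.

X = 0.440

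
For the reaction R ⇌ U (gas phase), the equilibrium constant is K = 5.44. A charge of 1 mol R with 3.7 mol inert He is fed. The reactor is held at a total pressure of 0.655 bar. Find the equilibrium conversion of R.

X = 0.845

Basis: 1 mol R initially; let X = conversion of R. Extent ξ = X.
Moles: n_R = 1 − X; n_U = X; n_I = 3.7 (inert).
Total moles n_T = 4.7 (Δν = 0, constant).
y_i = n_i/n_T, p_i = y_i·P. K = p_U / (p_R).
Substituting and setting equal to 5.44 gives a polynomial in X; the root in (0,1) is X = 0.845.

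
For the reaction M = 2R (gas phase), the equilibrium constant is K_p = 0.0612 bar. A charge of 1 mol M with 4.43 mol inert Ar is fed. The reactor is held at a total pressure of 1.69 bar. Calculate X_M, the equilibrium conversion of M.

Let X = conversion of M (basis 1 mol M); extent of reaction ξ = X.
Mole table: n_M = 1 − X; n_R = 2X; n_I = 4.43 (inert).
Total moles n_T = 5.43 + X.
Mole fractions y_i = n_i/n_T; K_p = p_R^2 / (p_M) with p_i = y_i·P.
This yields a degree-2 equation in X; solving on (0,1), X = 0.202.

X = 0.202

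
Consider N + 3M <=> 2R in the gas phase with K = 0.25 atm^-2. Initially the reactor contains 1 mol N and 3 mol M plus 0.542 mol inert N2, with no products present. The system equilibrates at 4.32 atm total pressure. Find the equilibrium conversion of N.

X = 0.457

Basis: 1 mol N initially; let X = conversion of N. Extent ξ = X.
Mole table: n_N = 1 − X; n_M = 3 − 3X; n_R = 2X; n_I = 0.542 (inert).
Summing: n_T = 4.54 − 2X.
y_i = n_i/n_T, p_i = y_i·P. K = p_R^2 / (p_N p_M^3).
Equating to 0.25 atm^-2 and solving on 0 < X < 1: X = 0.457.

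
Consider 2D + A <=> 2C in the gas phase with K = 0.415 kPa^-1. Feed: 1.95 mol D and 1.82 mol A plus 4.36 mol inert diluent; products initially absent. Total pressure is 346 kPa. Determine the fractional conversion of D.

Basis: 1.95 mol D initially; let X = conversion of D. Extent ξ = 0.975X.
Moles: n_D = 1.95 − 1.95X; n_A = 1.82 − 0.975X; n_C = 1.95X; n_I = 4.36 (inert).
Total moles n_T = 8.13 − 0.975X.
With p_i = (n_i/n_T)P, K = p_C^2 / (p_D^2 p_A).
This yields a degree-3 equation in X; solving on (0,1), X = 0.817.

X = 0.817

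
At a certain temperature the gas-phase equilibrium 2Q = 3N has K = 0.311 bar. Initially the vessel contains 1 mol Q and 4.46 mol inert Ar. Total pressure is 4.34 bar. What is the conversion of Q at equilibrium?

X = 0.364

Let X = conversion of Q (basis 1 mol Q); extent of reaction ξ = 0.5X.
Moles: n_Q = 1 − X; n_N = 1.5X; n_I = 4.46 (inert).
Summing: n_T = 5.46 + 0.5X.
With p_i = (n_i/n_T)P, K = p_N^3 / (p_Q^2).
This yields a degree-3 equation in X; solving on (0,1), X = 0.364.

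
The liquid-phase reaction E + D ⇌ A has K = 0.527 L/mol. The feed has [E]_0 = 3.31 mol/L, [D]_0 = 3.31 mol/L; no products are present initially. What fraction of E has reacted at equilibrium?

Let X = conversion of E; extent ξ = 3.31·X mol/L.
Concentrations: [E] = 3.31 − 3.31X; [D] = 3.31 − 3.31X; [A] = 3.31X.
K = [A] / ([E] [D]).
This equals 0.527 at X = 0.477 (the root in 0 < X < 1).

X = 0.477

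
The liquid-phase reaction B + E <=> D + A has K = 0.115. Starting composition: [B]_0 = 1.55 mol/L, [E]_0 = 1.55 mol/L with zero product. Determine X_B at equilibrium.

Let X = conversion of B; extent ξ = 1.55·X mol/L.
Concentrations: [B] = 1.55 − 1.55X; [E] = 1.55 − 1.55X; [D] = 1.55X; [A] = 1.55X.
K = [D] [A] / ([B] [E]).
This equals 0.115 at X = 0.253 (the root in 0 < X < 1).

X = 0.253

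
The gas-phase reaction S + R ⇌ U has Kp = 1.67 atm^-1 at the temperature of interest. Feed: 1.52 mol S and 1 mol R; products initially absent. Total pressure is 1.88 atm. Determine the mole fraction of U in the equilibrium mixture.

Let X = conversion of R (basis 1 mol R); extent of reaction ξ = X.
At extent ξ: n_S = 1.52 − X; n_R = 1 − X; n_U = X.
n_T = Σnᵢ = 2.52 − X.
With p_i = (n_i/n_T)P, Kp = p_U / (p_S p_R).
This yields a degree-2 equation in X; solving on (0,1), X = 0.601.
Then n_U = 0.601, n_T = 1.92, so y_U = 0.313.

y_U = 0.313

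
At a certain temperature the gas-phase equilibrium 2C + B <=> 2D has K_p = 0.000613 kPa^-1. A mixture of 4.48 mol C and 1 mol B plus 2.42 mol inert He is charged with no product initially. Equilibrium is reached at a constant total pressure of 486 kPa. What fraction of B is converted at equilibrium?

X = 0.316

Basis: 1 mol B initially; let X = conversion of B. Extent ξ = X.
Species balance: n_C = 4.48 − 2X; n_B = 1 − X; n_D = 2X; n_I = 2.42 (inert).
Summing: n_T = 7.9 − X.
With p_i = (n_i/n_T)P, K_p = p_D^2 / (p_C^2 p_B).
Equating to 0.000613 kPa^-1 and solving on 0 < X < 1: X = 0.316.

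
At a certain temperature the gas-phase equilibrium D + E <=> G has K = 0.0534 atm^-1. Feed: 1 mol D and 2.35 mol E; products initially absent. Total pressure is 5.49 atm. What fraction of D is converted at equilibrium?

X = 0.167

Let X = conversion of D (basis 1 mol D); extent of reaction ξ = X.
At extent ξ: n_D = 1 − X; n_E = 2.35 − X; n_G = X.
Total moles n_T = 3.35 − X.
With p_i = (n_i/n_T)P, K = p_G / (p_D p_E).
Setting this equal to 0.0534 atm^-1 and taking the physical root (0 < X < 1) gives X = 0.167.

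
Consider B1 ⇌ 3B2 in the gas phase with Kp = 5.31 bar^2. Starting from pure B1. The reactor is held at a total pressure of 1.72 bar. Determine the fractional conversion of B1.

Take 1 mol B1 as basis and let X be its fractional conversion, so ξ = X.
Moles: n_B1 = 1 − X; n_B2 = 3X.
Total moles n_T = 1 + 2X.
With p_i = (n_i/n_T)P, Kp = p_B2^3 / (p_B1).
Setting this equal to 5.31 bar^2 and taking the physical root (0 < X < 1) gives X = 0.510.

X = 0.510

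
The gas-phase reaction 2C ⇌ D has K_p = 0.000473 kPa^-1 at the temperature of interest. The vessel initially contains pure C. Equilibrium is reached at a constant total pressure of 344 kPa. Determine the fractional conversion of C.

X = 0.222

Let X = conversion of C (basis 1 mol C); extent of reaction ξ = 0.5X.
At extent ξ: n_C = 1 − X; n_D = 0.5X.
Summing: n_T = 1 − 0.5X.
y_i = n_i/n_T, p_i = y_i·P. K_p = p_D / (p_C^2).
This yields a degree-2 equation in X; solving on (0,1), X = 0.222.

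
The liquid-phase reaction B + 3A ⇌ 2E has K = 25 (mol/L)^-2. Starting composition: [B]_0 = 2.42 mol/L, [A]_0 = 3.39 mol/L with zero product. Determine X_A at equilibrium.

X = 0.861

Let X = conversion of A; extent ξ = 3.39X/3 mol/L.
Concentrations: [B] = 2.42 − 1.13X; [A] = 3.39 − 3.39X; [E] = 2.26X.
K = [E]^2 / ([B] [A]^3).
Equating to 25 (mol/L)^-2: the physical root is X = 0.861.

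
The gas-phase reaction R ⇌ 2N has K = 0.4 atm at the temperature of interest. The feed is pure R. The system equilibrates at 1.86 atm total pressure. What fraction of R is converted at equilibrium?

Let X = conversion of R (basis 1 mol R); extent of reaction ξ = X.
At extent ξ: n_R = 1 − X; n_N = 2X.
Total moles n_T = 1 + X.
With p_i = (n_i/n_T)P, K = p_N^2 / (p_R).
Equating to 0.4 atm and solving on 0 < X < 1: X = 0.226.

X = 0.226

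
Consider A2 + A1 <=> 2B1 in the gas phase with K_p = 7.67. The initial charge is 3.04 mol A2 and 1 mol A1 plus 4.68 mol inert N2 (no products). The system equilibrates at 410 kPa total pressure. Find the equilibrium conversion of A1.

X = 0.835

Let X = conversion of A1 (basis 1 mol A1); extent of reaction ξ = X.
Mole table: n_A2 = 3.04 − X; n_A1 = 1 − X; n_B1 = 2X; n_I = 4.68 (inert).
n_T stays at 8.72 (no change in mole number).
y_i = n_i/n_T, p_i = y_i·P. K_p = p_B1^2 / (p_A2 p_A1).
Setting this equal to 7.67 and taking the physical root (0 < X < 1) gives X = 0.835.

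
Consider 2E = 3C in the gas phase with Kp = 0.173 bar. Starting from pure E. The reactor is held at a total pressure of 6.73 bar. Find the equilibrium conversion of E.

X = 0.178

Let X = conversion of E (basis 1 mol E); extent of reaction ξ = 0.5X.
Mole table: n_E = 1 − X; n_C = 1.5X.
Total moles n_T = 1 + 0.5X.
With p_i = (n_i/n_T)P, Kp = p_C^3 / (p_E^2).
Substituting and setting equal to 0.173 bar gives a polynomial in X; the root in (0,1) is X = 0.178.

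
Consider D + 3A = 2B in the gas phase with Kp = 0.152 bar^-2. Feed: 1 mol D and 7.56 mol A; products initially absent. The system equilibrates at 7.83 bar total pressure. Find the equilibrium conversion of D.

X = 0.874

Basis: 1 mol D initially; let X = conversion of D. Extent ξ = X.
Moles: n_D = 1 − X; n_A = 7.56 − 3X; n_B = 2X.
Summing: n_T = 8.56 − 2X.
Mole fractions y_i = n_i/n_T; Kp = p_B^2 / (p_D p_A^3) with p_i = y_i·P.
Equating to 0.152 bar^-2 and solving on 0 < X < 1: X = 0.874.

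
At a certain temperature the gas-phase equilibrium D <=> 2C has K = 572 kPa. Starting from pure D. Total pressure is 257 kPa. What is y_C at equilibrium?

y_C = 0.748

Let X = conversion of D (basis 1 mol D); extent of reaction ξ = X.
At extent ξ: n_D = 1 − X; n_C = 2X.
n_T = Σnᵢ = 1 + X.
y_i = n_i/n_T, p_i = y_i·P. K = p_C^2 / (p_D).
Equating to 572 kPa and solving on 0 < X < 1: X = 0.598.
Then n_C = 1.2, n_T = 1.6, so y_C = 0.748.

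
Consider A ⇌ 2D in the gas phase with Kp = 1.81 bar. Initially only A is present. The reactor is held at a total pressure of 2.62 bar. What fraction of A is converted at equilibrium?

Let X = conversion of A (basis 1 mol A); extent of reaction ξ = X.
Species balance: n_A = 1 − X; n_D = 2X.
Total moles n_T = 1 + X.
With p_i = (n_i/n_T)P, Kp = p_D^2 / (p_A).
Setting this equal to 1.81 bar and taking the physical root (0 < X < 1) gives X = 0.384.

X = 0.384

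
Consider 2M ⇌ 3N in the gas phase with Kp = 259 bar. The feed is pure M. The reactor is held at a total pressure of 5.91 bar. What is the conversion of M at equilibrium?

Take 1 mol M as basis and let X be its fractional conversion, so ξ = 0.5X.
At extent ξ: n_M = 1 − X; n_N = 1.5X.
Summing: n_T = 1 + 0.5X.
Mole fractions y_i = n_i/n_T; Kp = p_N^3 / (p_M^2) with p_i = y_i·P.
Setting this equal to 259 bar and taking the physical root (0 < X < 1) gives X = 0.825.

X = 0.825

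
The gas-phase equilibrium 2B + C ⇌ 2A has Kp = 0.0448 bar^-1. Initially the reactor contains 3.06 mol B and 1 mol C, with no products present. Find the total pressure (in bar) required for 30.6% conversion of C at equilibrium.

Basis: 1 mol C initially; let X = conversion of C. Extent ξ = X.
Mole table: n_B = 3.06 − 2X; n_C = 1 − X; n_A = 2X.
Total moles n_T = 4.06 − X.
Kp = p_A^2 / (p_B^2 p_C) with p_i = (n_i/n_T)·P.
At X = 0.306: the mole-fraction product g(X) = Π y_i^ν_i = 0.3381. Since Kp = g(X)·P^{-1}, P = (g/Kp)^(1/1) = (0.3381/0.0448)^(1/1) = 7.55 bar.

P = 7.55 bar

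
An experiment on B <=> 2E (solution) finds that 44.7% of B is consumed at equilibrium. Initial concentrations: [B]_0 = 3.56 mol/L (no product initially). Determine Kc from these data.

Kc = 5.15 mol/L

Let X = conversion of B.
Concentrations: [B] = 3.56 − 3.56X; [E] = 7.12X.
At X = 0.447: [B] = 1.97, [E] = 3.18.
Kc = [E]^2 / ([B]) = 5.15 mol/L.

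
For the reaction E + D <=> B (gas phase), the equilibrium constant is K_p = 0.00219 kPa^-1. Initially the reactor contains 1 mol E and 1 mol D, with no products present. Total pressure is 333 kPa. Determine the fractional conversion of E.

X = 0.240

Basis: 1 mol E initially; let X = conversion of E. Extent ξ = X.
At extent ξ: n_E = 1 − X; n_D = 1 − X; n_B = X.
n_T = Σnᵢ = 2 − X.
Mole fractions y_i = n_i/n_T; K_p = p_B / (p_E p_D) with p_i = y_i·P.
Equating to 0.00219 kPa^-1 and solving on 0 < X < 1: X = 0.240.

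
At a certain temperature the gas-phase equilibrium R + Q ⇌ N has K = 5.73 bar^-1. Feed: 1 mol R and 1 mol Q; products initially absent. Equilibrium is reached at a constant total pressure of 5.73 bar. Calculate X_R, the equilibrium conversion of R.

X = 0.828

Basis: 1 mol R initially; let X = conversion of R. Extent ξ = X.
Species balance: n_R = 1 − X; n_Q = 1 − X; n_N = X.
Summing: n_T = 2 − X.
y_i = n_i/n_T, p_i = y_i·P. K = p_N / (p_R p_Q).
Setting this equal to 5.73 bar^-1 and taking the physical root (0 < X < 1) gives X = 0.828.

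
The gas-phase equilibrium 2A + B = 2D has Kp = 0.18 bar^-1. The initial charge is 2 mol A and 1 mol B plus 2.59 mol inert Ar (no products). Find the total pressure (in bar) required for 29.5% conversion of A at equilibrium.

Let X = conversion of A (basis 2 mol A); extent of reaction ξ = X.
At extent ξ: n_A = 2 − 2X; n_B = 1 − X; n_D = 2X; n_I = 2.59 (inert).
Total moles n_T = 5.59 − X.
Kp = p_D^2 / (p_A^2 p_B) with p_i = (n_i/n_T)·P.
At X = 0.295: the mole-fraction product g(X) = Π y_i^ν_i = 1.315. Since Kp = g(X)·P^{-1}, P = (g/Kp)^(1/1) = (1.315/0.18)^(1/1) = 7.31 bar.

P = 7.31 bar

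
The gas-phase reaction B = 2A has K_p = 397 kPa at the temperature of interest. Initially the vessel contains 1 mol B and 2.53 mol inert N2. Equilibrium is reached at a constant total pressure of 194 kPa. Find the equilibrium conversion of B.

X = 0.746

Let X = conversion of B (basis 1 mol B); extent of reaction ξ = X.
At extent ξ: n_B = 1 − X; n_A = 2X; n_I = 2.53 (inert).
Total moles n_T = 3.53 + X.
y_i = n_i/n_T, p_i = y_i·P. K_p = p_A^2 / (p_B).
Substituting and setting equal to 397 kPa gives a polynomial in X; the root in (0,1) is X = 0.746.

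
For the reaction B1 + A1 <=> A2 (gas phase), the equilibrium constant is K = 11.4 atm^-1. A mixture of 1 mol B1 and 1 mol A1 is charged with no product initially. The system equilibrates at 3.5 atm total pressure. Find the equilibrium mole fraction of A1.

Take 1 mol B1 as basis and let X be its fractional conversion, so ξ = X.
Mole table: n_B1 = 1 − X; n_A1 = 1 − X; n_A2 = X.
Summing: n_T = 2 − X.
With p_i = (n_i/n_T)P, K = p_A2 / (p_B1 p_A1).
Equating to 11.4 atm^-1 and solving on 0 < X < 1: X = 0.844.
Then n_A1 = 0.156, n_T = 1.16, so y_A1 = 0.135.

y_A1 = 0.135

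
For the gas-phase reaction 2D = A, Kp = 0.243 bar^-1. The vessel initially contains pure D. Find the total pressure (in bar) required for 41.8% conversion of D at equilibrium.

Let X = conversion of D (basis 1 mol D); extent of reaction ξ = 0.5X.
At extent ξ: n_D = 1 − X; n_A = 0.5X.
Summing: n_T = 1 − 0.5X.
Kp = p_A / (p_D^2) with p_i = (n_i/n_T)·P.
At X = 0.418: the mole-fraction product g(X) = Π y_i^ν_i = 0.4881. Since Kp = g(X)·P^{-1}, P = (g/Kp)^(1/1) = (0.4881/0.243)^(1/1) = 2.01 bar.

P = 2.01 bar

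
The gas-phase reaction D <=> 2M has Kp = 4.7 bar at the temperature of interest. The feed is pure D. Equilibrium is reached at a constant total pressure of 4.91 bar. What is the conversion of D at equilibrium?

X = 0.439

Basis: 1 mol D initially; let X = conversion of D. Extent ξ = X.
At extent ξ: n_D = 1 − X; n_M = 2X.
Total moles n_T = 1 + X.
y_i = n_i/n_T, p_i = y_i·P. Kp = p_M^2 / (p_D).
Equating to 4.7 bar and solving on 0 < X < 1: X = 0.439.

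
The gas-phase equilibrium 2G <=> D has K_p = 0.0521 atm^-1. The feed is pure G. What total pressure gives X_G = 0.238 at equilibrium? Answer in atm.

P = 3.47 atm

Take 1 mol G as basis and let X be its fractional conversion, so ξ = 0.5X.
Species balance: n_G = 1 − X; n_D = 0.5X.
Summing: n_T = 1 − 0.5X.
K_p = p_D / (p_G^2) with p_i = (n_i/n_T)·P.
At X = 0.238: the mole-fraction product g(X) = Π y_i^ν_i = 0.1806. Since K_p = g(X)·P^{-1}, P = (g/K_p)^(1/1) = (0.1806/0.0521)^(1/1) = 3.47 atm.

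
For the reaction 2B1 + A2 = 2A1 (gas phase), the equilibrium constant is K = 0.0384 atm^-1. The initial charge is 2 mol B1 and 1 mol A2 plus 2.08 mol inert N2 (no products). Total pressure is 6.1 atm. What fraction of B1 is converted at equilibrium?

X = 0.166

Basis: 2 mol B1 initially; let X = conversion of B1. Extent ξ = X.
At extent ξ: n_B1 = 2 − 2X; n_A2 = 1 − X; n_A1 = 2X; n_I = 2.08 (inert).
Total moles n_T = 5.08 − X.
Mole fractions y_i = n_i/n_T; K = p_A1^2 / (p_B1^2 p_A2) with p_i = y_i·P.
This yields a degree-3 equation in X; solving on (0,1), X = 0.166.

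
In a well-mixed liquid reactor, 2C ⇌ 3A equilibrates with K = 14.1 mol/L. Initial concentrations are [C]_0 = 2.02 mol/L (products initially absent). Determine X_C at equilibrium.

Let X = conversion of C; extent ξ = 2.02X/2 mol/L.
Concentrations: [C] = 2.02 − 2.02X; [A] = 3.03X.
K = [A]^3 / ([C]^2).
This equals 14.1 at X = 0.642 (the root in 0 < X < 1).

X = 0.642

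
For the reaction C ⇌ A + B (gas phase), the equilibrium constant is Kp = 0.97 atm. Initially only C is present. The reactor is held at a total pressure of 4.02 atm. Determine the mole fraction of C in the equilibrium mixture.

Basis: 1 mol C initially; let X = conversion of C. Extent ξ = X.
At extent ξ: n_C = 1 − X; n_A = X; n_B = X.
Total moles n_T = 1 + X.
y_i = n_i/n_T, p_i = y_i·P. Kp = p_A p_B / (p_C).
Setting this equal to 0.97 atm and taking the physical root (0 < X < 1) gives X = 0.441.
Then n_C = 0.559, n_T = 1.44, so y_C = 0.388.

y_C = 0.388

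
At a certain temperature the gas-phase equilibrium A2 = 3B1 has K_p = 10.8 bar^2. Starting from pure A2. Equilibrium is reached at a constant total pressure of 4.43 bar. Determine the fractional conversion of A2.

X = 0.336

Let X = conversion of A2 (basis 1 mol A2); extent of reaction ξ = X.
Species balance: n_A2 = 1 − X; n_B1 = 3X.
Summing: n_T = 1 + 2X.
With p_i = (n_i/n_T)P, K_p = p_B1^3 / (p_A2).
Setting this equal to 10.8 bar^2 and taking the physical root (0 < X < 1) gives X = 0.336.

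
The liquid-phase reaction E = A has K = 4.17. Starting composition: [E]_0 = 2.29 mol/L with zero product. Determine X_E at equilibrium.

X = 0.807

Let X = conversion of E; extent ξ = 2.29·X mol/L.
Concentrations: [E] = 2.29 − 2.29X; [A] = 2.29X.
K = [A] / ([E]).
Setting equal to 4.17 and solving for X on (0,1) gives X = 0.807.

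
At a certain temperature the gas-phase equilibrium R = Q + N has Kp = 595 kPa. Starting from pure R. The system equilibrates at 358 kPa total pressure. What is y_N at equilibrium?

y_N = 0.441

Take 1 mol R as basis and let X be its fractional conversion, so ξ = X.
Species balance: n_R = 1 − X; n_Q = X; n_N = X.
Total moles n_T = 1 + X.
With p_i = (n_i/n_T)P, Kp = p_Q p_N / (p_R).
Substituting and setting equal to 595 kPa gives a polynomial in X; the root in (0,1) is X = 0.790.
Then n_N = 0.79, n_T = 1.79, so y_N = 0.441.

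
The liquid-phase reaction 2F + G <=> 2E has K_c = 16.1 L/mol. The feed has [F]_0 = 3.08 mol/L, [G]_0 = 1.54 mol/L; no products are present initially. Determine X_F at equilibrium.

Let X = conversion of F; extent ξ = 3.08X/2 mol/L.
Concentrations: [F] = 3.08 − 3.08X; [G] = 1.54 − 1.54X; [E] = 3.08X.
K_c = [E]^2 / ([F]^2 [G]).
Equating to 16.1 L/mol: the physical root is X = 0.724.

X = 0.724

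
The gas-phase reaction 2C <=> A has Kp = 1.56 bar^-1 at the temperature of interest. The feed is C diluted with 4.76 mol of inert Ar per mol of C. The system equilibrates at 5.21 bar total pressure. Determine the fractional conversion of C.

Basis: 1 mol C initially; let X = conversion of C. Extent ξ = 0.5X.
Moles: n_C = 1 − X; n_A = 0.5X; n_I = 4.76 (inert).
Summing: n_T = 5.76 − 0.5X.
With p_i = (n_i/n_T)P, Kp = p_A / (p_C^2).
Equating to 1.56 bar^-1 and solving on 0 < X < 1: X = 0.564.

X = 0.564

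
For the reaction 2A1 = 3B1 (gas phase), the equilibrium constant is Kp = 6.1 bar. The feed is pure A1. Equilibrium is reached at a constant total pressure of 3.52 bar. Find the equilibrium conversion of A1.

Basis: 1 mol A1 initially; let X = conversion of A1. Extent ξ = 0.5X.
Species balance: n_A1 = 1 − X; n_B1 = 1.5X.
n_T = Σnᵢ = 1 + 0.5X.
y_i = n_i/n_T, p_i = y_i·P. Kp = p_B1^3 / (p_A1^2).
Setting this equal to 6.1 bar and taking the physical root (0 < X < 1) gives X = 0.526.

X = 0.526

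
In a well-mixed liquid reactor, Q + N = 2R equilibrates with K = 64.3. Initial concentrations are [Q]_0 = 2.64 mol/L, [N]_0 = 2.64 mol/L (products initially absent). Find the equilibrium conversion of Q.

Let X = conversion of Q; extent ξ = 2.64·X mol/L.
Concentrations: [Q] = 2.64 − 2.64X; [N] = 2.64 − 2.64X; [R] = 5.28X.
K = [R]^2 / ([Q] [N]).
This equals 64.3 at X = 0.800 (the root in 0 < X < 1).

X = 0.800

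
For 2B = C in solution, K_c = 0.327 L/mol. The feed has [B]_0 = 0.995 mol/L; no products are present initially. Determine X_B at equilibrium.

X = 0.310

Let X = conversion of B; extent ξ = 0.995X/2 mol/L.
Concentrations: [B] = 0.995 − 0.995X; [C] = 0.497X.
K_c = [C] / ([B]^2).
Setting equal to 0.327 and solving for X on (0,1) gives X = 0.310.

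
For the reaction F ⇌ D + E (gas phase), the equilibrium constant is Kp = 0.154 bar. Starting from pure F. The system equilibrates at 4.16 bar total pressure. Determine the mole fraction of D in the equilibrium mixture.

Let X = conversion of F (basis 1 mol F); extent of reaction ξ = X.
Moles: n_F = 1 − X; n_D = X; n_E = X.
Total moles n_T = 1 + X.
Mole fractions y_i = n_i/n_T; Kp = p_D p_E / (p_F) with p_i = y_i·P.
Equating to 0.154 bar and solving on 0 < X < 1: X = 0.189.
Then n_D = 0.189, n_T = 1.19, so y_D = 0.159.

y_D = 0.159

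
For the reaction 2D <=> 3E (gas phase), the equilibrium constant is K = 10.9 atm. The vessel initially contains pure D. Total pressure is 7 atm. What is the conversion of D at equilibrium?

X = 0.515

Let X = conversion of D (basis 1 mol D); extent of reaction ξ = 0.5X.
Moles: n_D = 1 − X; n_E = 1.5X.
Total moles n_T = 1 + 0.5X.
With p_i = (n_i/n_T)P, K = p_E^3 / (p_D^2).
Equating to 10.9 atm and solving on 0 < X < 1: X = 0.515.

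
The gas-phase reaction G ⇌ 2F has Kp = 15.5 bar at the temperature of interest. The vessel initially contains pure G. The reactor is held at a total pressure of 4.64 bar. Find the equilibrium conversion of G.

Take 1 mol G as basis and let X be its fractional conversion, so ξ = X.
Species balance: n_G = 1 − X; n_F = 2X.
Total moles n_T = 1 + X.
With p_i = (n_i/n_T)P, Kp = p_F^2 / (p_G).
Equating to 15.5 bar and solving on 0 < X < 1: X = 0.675.

X = 0.675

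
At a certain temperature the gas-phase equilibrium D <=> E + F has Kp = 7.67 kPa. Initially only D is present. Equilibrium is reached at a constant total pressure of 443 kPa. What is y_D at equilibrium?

y_D = 0.769

Take 1 mol D as basis and let X be its fractional conversion, so ξ = X.
Moles: n_D = 1 − X; n_E = X; n_F = X.
Total moles n_T = 1 + X.
Mole fractions y_i = n_i/n_T; Kp = p_E p_F / (p_D) with p_i = y_i·P.
Equating to 7.67 kPa and solving on 0 < X < 1: X = 0.130.
Then n_D = 0.87, n_T = 1.13, so y_D = 0.769.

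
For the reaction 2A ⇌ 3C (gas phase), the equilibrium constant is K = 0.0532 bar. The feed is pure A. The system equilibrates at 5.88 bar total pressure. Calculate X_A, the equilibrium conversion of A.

Take 1 mol A as basis and let X be its fractional conversion, so ξ = 0.5X.
Mole table: n_A = 1 − X; n_C = 1.5X.
Summing: n_T = 1 + 0.5X.
y_i = n_i/n_T, p_i = y_i·P. K = p_C^3 / (p_A^2).
Setting this equal to 0.0532 bar and taking the physical root (0 < X < 1) gives X = 0.129.

X = 0.129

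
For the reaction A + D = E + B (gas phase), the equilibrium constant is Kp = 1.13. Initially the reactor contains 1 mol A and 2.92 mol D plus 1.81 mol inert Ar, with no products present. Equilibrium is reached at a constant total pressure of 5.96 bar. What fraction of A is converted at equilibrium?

X = 0.762

Let X = conversion of A (basis 1 mol A); extent of reaction ξ = X.
Moles: n_A = 1 − X; n_D = 2.92 − X; n_E = X; n_B = X; n_I = 1.81 (inert).
Since Δν = 0, n_T = 5.73 throughout.
Mole fractions y_i = n_i/n_T; Kp = p_E p_B / (p_A p_D) with p_i = y_i·P.
This yields a degree-2 equation in X; solving on (0,1), X = 0.762.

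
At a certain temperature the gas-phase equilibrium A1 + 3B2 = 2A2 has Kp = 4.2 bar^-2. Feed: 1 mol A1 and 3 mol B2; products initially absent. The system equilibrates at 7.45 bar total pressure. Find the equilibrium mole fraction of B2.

y_B2 = 0.270

Let X = conversion of A1 (basis 1 mol A1); extent of reaction ξ = X.
At extent ξ: n_A1 = 1 − X; n_B2 = 3 − 3X; n_A2 = 2X.
n_T = Σnᵢ = 4 − 2X.
With p_i = (n_i/n_T)P, Kp = p_A2^2 / (p_A1 p_B2^3).
Equating to 4.2 bar^-2 and solving on 0 < X < 1: X = 0.781.
Then n_B2 = 0.657, n_T = 2.44, so y_B2 = 0.270.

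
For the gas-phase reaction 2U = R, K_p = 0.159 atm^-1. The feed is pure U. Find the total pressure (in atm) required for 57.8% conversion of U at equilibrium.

Take 1 mol U as basis and let X be its fractional conversion, so ξ = 0.5X.
Mole table: n_U = 1 − X; n_R = 0.5X.
Total moles n_T = 1 − 0.5X.
K_p = p_R / (p_U^2) with p_i = (n_i/n_T)·P.
At X = 0.578: the mole-fraction product g(X) = Π y_i^ν_i = 1.154. Since K_p = g(X)·P^{-1}, P = (g/K_p)^(1/1) = (1.154/0.159)^(1/1) = 7.26 atm.

P = 7.26 atm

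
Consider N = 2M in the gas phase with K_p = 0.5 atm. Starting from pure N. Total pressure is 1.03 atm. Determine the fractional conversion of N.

X = 0.329

Let X = conversion of N (basis 1 mol N); extent of reaction ξ = X.
At extent ξ: n_N = 1 − X; n_M = 2X.
Total moles n_T = 1 + X.
y_i = n_i/n_T, p_i = y_i·P. K_p = p_M^2 / (p_N).
Equating to 0.5 atm and solving on 0 < X < 1: X = 0.329.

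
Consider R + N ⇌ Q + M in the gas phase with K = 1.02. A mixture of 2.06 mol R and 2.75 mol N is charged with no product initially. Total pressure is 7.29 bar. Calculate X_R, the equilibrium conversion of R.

X = 0.574

Basis: 2.06 mol R initially; let X = conversion of R. Extent ξ = 2.06X.
Species balance: n_R = 2.06 − 2.06X; n_N = 2.75 − 2.06X; n_Q = 2.06X; n_M = 2.06X.
Since Δν = 0, n_T = 4.81 throughout.
y_i = n_i/n_T, p_i = y_i·P. K = p_Q p_M / (p_R p_N).
Setting this equal to 1.02 and taking the physical root (0 < X < 1) gives X = 0.574.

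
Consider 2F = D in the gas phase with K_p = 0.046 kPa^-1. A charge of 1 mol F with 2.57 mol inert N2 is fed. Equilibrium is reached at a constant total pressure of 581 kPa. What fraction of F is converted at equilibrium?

Let X = conversion of F (basis 1 mol F); extent of reaction ξ = 0.5X.
At extent ξ: n_F = 1 − X; n_D = 0.5X; n_I = 2.57 (inert).
n_T = Σnᵢ = 3.57 − 0.5X.
y_i = n_i/n_T, p_i = y_i·P. K_p = p_D / (p_F^2).
Substituting and setting equal to 0.046 kPa^-1 gives a polynomial in X; the root in (0,1) is X = 0.784.

X = 0.784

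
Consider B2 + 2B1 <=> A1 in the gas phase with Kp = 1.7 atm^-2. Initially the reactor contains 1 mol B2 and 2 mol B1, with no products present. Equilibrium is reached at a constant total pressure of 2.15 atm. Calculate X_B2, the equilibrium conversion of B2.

X = 0.605

Basis: 1 mol B2 initially; let X = conversion of B2. Extent ξ = X.
Mole table: n_B2 = 1 − X; n_B1 = 2 − 2X; n_A1 = X.
Summing: n_T = 3 − 2X.
With p_i = (n_i/n_T)P, Kp = p_A1 / (p_B2 p_B1^2).
Substituting and setting equal to 1.7 atm^-2 gives a polynomial in X; the root in (0,1) is X = 0.605.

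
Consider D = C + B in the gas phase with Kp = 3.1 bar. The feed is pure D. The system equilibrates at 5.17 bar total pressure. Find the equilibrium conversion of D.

X = 0.612

Basis: 1 mol D initially; let X = conversion of D. Extent ξ = X.
Moles: n_D = 1 − X; n_C = X; n_B = X.
n_T = Σnᵢ = 1 + X.
y_i = n_i/n_T, p_i = y_i·P. Kp = p_C p_B / (p_D).
Substituting and setting equal to 3.1 bar gives a polynomial in X; the root in (0,1) is X = 0.612.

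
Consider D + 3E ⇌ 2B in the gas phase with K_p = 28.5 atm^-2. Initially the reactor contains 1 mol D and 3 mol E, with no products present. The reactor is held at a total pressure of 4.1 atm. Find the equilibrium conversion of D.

X = 0.816

Let X = conversion of D (basis 1 mol D); extent of reaction ξ = X.
Mole table: n_D = 1 − X; n_E = 3 − 3X; n_B = 2X.
Total moles n_T = 4 − 2X.
y_i = n_i/n_T, p_i = y_i·P. K_p = p_B^2 / (p_D p_E^3).
Substituting and setting equal to 28.5 atm^-2 gives a polynomial in X; the root in (0,1) is X = 0.816.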